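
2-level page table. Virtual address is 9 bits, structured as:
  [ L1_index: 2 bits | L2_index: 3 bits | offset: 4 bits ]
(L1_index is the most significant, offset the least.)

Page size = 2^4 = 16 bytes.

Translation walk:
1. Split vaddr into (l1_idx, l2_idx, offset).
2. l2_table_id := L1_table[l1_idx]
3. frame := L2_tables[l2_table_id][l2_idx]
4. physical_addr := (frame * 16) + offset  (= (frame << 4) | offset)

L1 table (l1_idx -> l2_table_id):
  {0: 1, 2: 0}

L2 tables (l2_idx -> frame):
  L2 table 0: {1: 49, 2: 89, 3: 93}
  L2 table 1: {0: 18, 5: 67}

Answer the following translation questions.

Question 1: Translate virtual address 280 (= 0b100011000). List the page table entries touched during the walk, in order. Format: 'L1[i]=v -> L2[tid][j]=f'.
vaddr = 280 = 0b100011000
Split: l1_idx=2, l2_idx=1, offset=8

Answer: L1[2]=0 -> L2[0][1]=49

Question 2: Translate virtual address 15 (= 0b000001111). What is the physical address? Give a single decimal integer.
Answer: 303

Derivation:
vaddr = 15 = 0b000001111
Split: l1_idx=0, l2_idx=0, offset=15
L1[0] = 1
L2[1][0] = 18
paddr = 18 * 16 + 15 = 303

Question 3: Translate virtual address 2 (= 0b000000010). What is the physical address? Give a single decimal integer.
Answer: 290

Derivation:
vaddr = 2 = 0b000000010
Split: l1_idx=0, l2_idx=0, offset=2
L1[0] = 1
L2[1][0] = 18
paddr = 18 * 16 + 2 = 290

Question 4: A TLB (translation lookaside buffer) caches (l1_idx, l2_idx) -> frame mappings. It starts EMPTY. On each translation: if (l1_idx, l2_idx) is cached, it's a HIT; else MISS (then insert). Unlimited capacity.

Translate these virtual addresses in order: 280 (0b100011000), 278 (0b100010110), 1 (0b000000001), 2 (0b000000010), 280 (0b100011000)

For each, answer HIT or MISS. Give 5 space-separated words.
Answer: MISS HIT MISS HIT HIT

Derivation:
vaddr=280: (2,1) not in TLB -> MISS, insert
vaddr=278: (2,1) in TLB -> HIT
vaddr=1: (0,0) not in TLB -> MISS, insert
vaddr=2: (0,0) in TLB -> HIT
vaddr=280: (2,1) in TLB -> HIT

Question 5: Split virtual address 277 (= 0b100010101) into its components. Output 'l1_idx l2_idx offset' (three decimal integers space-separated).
vaddr = 277 = 0b100010101
  top 2 bits -> l1_idx = 2
  next 3 bits -> l2_idx = 1
  bottom 4 bits -> offset = 5

Answer: 2 1 5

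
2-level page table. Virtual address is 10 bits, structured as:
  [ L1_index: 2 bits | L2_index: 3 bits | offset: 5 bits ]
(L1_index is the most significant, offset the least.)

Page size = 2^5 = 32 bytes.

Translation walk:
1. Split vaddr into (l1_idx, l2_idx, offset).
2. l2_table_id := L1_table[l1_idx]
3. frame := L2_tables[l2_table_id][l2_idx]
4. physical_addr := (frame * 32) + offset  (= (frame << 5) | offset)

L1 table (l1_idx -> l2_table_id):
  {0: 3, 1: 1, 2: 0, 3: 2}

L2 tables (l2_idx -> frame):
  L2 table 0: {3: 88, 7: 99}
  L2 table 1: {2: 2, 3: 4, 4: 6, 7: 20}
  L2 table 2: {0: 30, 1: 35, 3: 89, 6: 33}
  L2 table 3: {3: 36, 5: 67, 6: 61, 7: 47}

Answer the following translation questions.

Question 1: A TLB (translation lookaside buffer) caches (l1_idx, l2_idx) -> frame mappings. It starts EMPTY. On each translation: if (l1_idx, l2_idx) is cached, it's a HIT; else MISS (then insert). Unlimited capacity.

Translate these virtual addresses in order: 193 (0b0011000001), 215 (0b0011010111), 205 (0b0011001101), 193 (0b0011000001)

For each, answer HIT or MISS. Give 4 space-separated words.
Answer: MISS HIT HIT HIT

Derivation:
vaddr=193: (0,6) not in TLB -> MISS, insert
vaddr=215: (0,6) in TLB -> HIT
vaddr=205: (0,6) in TLB -> HIT
vaddr=193: (0,6) in TLB -> HIT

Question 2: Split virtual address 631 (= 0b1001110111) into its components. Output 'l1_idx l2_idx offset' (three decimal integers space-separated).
vaddr = 631 = 0b1001110111
  top 2 bits -> l1_idx = 2
  next 3 bits -> l2_idx = 3
  bottom 5 bits -> offset = 23

Answer: 2 3 23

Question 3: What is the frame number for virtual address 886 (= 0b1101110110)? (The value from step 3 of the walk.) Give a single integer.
vaddr = 886: l1_idx=3, l2_idx=3
L1[3] = 2; L2[2][3] = 89

Answer: 89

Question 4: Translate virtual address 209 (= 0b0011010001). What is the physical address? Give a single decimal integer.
vaddr = 209 = 0b0011010001
Split: l1_idx=0, l2_idx=6, offset=17
L1[0] = 3
L2[3][6] = 61
paddr = 61 * 32 + 17 = 1969

Answer: 1969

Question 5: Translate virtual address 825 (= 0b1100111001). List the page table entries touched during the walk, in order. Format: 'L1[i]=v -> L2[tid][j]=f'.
Answer: L1[3]=2 -> L2[2][1]=35

Derivation:
vaddr = 825 = 0b1100111001
Split: l1_idx=3, l2_idx=1, offset=25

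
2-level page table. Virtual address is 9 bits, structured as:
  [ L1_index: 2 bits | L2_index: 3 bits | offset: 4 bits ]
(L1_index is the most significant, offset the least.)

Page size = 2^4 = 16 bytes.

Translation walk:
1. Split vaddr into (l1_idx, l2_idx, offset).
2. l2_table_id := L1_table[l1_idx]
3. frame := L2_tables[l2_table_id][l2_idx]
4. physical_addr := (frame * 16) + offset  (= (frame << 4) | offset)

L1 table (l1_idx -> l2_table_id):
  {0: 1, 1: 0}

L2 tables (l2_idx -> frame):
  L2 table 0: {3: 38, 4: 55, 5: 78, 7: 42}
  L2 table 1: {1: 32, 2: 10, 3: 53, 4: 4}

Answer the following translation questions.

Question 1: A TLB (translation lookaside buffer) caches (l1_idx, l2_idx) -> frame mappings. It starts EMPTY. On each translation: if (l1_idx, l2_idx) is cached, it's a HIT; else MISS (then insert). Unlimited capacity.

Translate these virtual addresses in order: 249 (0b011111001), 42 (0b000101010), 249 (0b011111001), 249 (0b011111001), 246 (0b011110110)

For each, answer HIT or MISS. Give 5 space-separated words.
Answer: MISS MISS HIT HIT HIT

Derivation:
vaddr=249: (1,7) not in TLB -> MISS, insert
vaddr=42: (0,2) not in TLB -> MISS, insert
vaddr=249: (1,7) in TLB -> HIT
vaddr=249: (1,7) in TLB -> HIT
vaddr=246: (1,7) in TLB -> HIT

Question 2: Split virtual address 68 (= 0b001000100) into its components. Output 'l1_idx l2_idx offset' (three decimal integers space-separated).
vaddr = 68 = 0b001000100
  top 2 bits -> l1_idx = 0
  next 3 bits -> l2_idx = 4
  bottom 4 bits -> offset = 4

Answer: 0 4 4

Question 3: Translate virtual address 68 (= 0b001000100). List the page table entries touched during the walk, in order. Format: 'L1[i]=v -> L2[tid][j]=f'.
vaddr = 68 = 0b001000100
Split: l1_idx=0, l2_idx=4, offset=4

Answer: L1[0]=1 -> L2[1][4]=4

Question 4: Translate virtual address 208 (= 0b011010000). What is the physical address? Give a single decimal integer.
vaddr = 208 = 0b011010000
Split: l1_idx=1, l2_idx=5, offset=0
L1[1] = 0
L2[0][5] = 78
paddr = 78 * 16 + 0 = 1248

Answer: 1248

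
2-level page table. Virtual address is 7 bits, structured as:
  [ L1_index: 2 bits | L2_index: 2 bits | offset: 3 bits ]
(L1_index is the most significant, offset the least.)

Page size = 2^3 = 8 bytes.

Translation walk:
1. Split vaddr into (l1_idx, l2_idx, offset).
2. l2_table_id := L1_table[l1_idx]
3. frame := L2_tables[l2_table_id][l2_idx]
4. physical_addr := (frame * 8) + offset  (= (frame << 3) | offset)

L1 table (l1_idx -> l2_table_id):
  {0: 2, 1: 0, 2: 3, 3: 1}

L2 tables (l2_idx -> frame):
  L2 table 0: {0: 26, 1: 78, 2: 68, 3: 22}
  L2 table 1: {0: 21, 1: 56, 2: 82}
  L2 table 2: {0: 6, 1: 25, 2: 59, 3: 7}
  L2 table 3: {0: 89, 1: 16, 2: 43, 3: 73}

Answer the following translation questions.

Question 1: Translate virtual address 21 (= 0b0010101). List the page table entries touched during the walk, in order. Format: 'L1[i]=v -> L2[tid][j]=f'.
Answer: L1[0]=2 -> L2[2][2]=59

Derivation:
vaddr = 21 = 0b0010101
Split: l1_idx=0, l2_idx=2, offset=5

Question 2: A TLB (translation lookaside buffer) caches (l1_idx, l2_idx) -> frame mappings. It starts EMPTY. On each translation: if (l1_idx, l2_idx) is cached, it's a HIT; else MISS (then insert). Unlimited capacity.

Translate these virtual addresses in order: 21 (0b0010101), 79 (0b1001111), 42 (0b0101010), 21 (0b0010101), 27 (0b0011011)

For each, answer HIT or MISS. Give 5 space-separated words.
vaddr=21: (0,2) not in TLB -> MISS, insert
vaddr=79: (2,1) not in TLB -> MISS, insert
vaddr=42: (1,1) not in TLB -> MISS, insert
vaddr=21: (0,2) in TLB -> HIT
vaddr=27: (0,3) not in TLB -> MISS, insert

Answer: MISS MISS MISS HIT MISS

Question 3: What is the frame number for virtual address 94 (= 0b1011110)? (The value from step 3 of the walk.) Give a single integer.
Answer: 73

Derivation:
vaddr = 94: l1_idx=2, l2_idx=3
L1[2] = 3; L2[3][3] = 73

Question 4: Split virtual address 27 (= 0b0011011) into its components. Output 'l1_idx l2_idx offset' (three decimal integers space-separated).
vaddr = 27 = 0b0011011
  top 2 bits -> l1_idx = 0
  next 2 bits -> l2_idx = 3
  bottom 3 bits -> offset = 3

Answer: 0 3 3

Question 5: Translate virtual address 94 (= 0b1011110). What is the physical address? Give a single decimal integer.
Answer: 590

Derivation:
vaddr = 94 = 0b1011110
Split: l1_idx=2, l2_idx=3, offset=6
L1[2] = 3
L2[3][3] = 73
paddr = 73 * 8 + 6 = 590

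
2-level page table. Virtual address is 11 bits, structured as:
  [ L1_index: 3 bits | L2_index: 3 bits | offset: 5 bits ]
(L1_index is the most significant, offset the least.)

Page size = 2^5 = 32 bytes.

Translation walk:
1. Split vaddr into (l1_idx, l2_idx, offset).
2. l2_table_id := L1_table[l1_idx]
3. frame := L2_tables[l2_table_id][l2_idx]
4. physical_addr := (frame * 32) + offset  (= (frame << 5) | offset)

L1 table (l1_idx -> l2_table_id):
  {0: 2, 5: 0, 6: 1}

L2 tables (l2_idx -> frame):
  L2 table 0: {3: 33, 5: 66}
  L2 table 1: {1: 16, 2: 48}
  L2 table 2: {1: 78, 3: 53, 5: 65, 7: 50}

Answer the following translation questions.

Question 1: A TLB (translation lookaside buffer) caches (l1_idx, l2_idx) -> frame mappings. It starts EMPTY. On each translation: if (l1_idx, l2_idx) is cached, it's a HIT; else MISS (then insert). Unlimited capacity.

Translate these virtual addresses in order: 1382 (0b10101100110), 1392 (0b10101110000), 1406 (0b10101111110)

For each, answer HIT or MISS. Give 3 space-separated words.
Answer: MISS HIT HIT

Derivation:
vaddr=1382: (5,3) not in TLB -> MISS, insert
vaddr=1392: (5,3) in TLB -> HIT
vaddr=1406: (5,3) in TLB -> HIT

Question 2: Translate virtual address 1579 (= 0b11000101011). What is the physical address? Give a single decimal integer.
vaddr = 1579 = 0b11000101011
Split: l1_idx=6, l2_idx=1, offset=11
L1[6] = 1
L2[1][1] = 16
paddr = 16 * 32 + 11 = 523

Answer: 523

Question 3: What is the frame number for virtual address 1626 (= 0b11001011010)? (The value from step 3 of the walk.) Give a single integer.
vaddr = 1626: l1_idx=6, l2_idx=2
L1[6] = 1; L2[1][2] = 48

Answer: 48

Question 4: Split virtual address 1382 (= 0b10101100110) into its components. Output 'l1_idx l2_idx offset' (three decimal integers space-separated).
vaddr = 1382 = 0b10101100110
  top 3 bits -> l1_idx = 5
  next 3 bits -> l2_idx = 3
  bottom 5 bits -> offset = 6

Answer: 5 3 6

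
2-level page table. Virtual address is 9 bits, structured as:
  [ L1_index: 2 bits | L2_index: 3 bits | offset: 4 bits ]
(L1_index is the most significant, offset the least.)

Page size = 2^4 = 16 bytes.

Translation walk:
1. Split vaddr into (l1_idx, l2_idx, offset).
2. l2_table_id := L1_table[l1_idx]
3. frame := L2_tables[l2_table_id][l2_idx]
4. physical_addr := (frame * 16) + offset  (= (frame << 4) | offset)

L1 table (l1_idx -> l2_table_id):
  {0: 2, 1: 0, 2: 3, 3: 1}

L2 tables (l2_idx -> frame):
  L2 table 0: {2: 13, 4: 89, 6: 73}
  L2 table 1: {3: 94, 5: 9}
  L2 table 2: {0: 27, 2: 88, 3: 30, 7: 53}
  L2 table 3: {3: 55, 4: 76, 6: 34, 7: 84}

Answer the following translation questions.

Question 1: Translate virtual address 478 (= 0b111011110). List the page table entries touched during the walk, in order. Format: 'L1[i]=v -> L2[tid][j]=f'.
Answer: L1[3]=1 -> L2[1][5]=9

Derivation:
vaddr = 478 = 0b111011110
Split: l1_idx=3, l2_idx=5, offset=14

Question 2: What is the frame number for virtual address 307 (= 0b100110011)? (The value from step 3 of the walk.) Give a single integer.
Answer: 55

Derivation:
vaddr = 307: l1_idx=2, l2_idx=3
L1[2] = 3; L2[3][3] = 55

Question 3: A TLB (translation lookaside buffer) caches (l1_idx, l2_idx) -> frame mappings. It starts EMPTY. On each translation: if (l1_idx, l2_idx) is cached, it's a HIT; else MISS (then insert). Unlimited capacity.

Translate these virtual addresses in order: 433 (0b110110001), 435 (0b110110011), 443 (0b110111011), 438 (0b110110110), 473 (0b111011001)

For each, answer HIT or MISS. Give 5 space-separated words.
Answer: MISS HIT HIT HIT MISS

Derivation:
vaddr=433: (3,3) not in TLB -> MISS, insert
vaddr=435: (3,3) in TLB -> HIT
vaddr=443: (3,3) in TLB -> HIT
vaddr=438: (3,3) in TLB -> HIT
vaddr=473: (3,5) not in TLB -> MISS, insert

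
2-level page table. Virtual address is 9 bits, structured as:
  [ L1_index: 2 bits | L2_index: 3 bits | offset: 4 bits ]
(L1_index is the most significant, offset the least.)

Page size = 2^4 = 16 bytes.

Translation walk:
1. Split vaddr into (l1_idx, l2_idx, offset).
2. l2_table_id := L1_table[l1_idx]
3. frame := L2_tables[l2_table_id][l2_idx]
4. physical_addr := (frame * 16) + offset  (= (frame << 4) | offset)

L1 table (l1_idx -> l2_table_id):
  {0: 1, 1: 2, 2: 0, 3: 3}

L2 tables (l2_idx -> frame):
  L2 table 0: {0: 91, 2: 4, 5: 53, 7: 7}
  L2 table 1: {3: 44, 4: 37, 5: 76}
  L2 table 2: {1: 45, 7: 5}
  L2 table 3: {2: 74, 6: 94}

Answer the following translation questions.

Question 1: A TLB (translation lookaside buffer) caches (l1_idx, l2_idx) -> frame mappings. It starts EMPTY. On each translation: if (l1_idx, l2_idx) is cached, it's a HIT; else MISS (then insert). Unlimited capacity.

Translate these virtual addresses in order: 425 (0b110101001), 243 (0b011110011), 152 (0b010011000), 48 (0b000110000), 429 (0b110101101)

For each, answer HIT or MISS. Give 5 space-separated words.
Answer: MISS MISS MISS MISS HIT

Derivation:
vaddr=425: (3,2) not in TLB -> MISS, insert
vaddr=243: (1,7) not in TLB -> MISS, insert
vaddr=152: (1,1) not in TLB -> MISS, insert
vaddr=48: (0,3) not in TLB -> MISS, insert
vaddr=429: (3,2) in TLB -> HIT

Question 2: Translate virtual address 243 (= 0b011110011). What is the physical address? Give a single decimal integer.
vaddr = 243 = 0b011110011
Split: l1_idx=1, l2_idx=7, offset=3
L1[1] = 2
L2[2][7] = 5
paddr = 5 * 16 + 3 = 83

Answer: 83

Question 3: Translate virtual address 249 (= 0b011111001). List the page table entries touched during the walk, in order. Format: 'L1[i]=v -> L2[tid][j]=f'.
Answer: L1[1]=2 -> L2[2][7]=5

Derivation:
vaddr = 249 = 0b011111001
Split: l1_idx=1, l2_idx=7, offset=9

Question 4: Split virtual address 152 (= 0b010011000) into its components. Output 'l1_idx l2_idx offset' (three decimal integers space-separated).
Answer: 1 1 8

Derivation:
vaddr = 152 = 0b010011000
  top 2 bits -> l1_idx = 1
  next 3 bits -> l2_idx = 1
  bottom 4 bits -> offset = 8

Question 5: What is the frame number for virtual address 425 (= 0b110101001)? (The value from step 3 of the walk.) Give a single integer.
Answer: 74

Derivation:
vaddr = 425: l1_idx=3, l2_idx=2
L1[3] = 3; L2[3][2] = 74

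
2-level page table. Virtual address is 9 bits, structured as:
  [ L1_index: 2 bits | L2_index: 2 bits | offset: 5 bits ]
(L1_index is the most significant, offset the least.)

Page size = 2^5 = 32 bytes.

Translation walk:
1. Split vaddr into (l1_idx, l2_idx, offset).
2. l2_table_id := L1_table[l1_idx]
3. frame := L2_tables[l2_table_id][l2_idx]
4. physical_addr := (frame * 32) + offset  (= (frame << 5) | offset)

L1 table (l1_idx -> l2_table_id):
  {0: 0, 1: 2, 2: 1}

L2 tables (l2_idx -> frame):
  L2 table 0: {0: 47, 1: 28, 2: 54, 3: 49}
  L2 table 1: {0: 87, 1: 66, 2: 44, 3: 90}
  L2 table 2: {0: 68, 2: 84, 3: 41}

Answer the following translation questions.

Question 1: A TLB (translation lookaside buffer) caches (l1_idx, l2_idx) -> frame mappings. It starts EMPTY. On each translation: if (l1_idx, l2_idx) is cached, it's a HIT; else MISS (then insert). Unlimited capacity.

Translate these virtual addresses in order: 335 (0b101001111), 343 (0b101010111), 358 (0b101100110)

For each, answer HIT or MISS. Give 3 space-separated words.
Answer: MISS HIT MISS

Derivation:
vaddr=335: (2,2) not in TLB -> MISS, insert
vaddr=343: (2,2) in TLB -> HIT
vaddr=358: (2,3) not in TLB -> MISS, insert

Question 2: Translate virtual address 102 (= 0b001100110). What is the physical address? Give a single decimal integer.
vaddr = 102 = 0b001100110
Split: l1_idx=0, l2_idx=3, offset=6
L1[0] = 0
L2[0][3] = 49
paddr = 49 * 32 + 6 = 1574

Answer: 1574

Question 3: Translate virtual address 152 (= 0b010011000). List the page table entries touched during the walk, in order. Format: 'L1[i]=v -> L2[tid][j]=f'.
vaddr = 152 = 0b010011000
Split: l1_idx=1, l2_idx=0, offset=24

Answer: L1[1]=2 -> L2[2][0]=68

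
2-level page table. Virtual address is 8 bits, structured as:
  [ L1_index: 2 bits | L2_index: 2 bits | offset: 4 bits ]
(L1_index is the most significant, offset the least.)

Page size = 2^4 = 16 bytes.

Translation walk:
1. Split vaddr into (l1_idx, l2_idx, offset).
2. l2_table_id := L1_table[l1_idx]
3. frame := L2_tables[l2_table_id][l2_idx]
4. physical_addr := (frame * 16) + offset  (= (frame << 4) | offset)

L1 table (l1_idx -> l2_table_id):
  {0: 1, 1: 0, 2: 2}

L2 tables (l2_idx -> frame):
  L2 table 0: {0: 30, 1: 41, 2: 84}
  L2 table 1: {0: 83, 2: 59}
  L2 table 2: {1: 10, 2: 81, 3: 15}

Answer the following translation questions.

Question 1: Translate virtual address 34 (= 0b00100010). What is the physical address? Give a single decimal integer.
vaddr = 34 = 0b00100010
Split: l1_idx=0, l2_idx=2, offset=2
L1[0] = 1
L2[1][2] = 59
paddr = 59 * 16 + 2 = 946

Answer: 946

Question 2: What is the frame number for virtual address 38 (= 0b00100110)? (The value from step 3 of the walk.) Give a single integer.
Answer: 59

Derivation:
vaddr = 38: l1_idx=0, l2_idx=2
L1[0] = 1; L2[1][2] = 59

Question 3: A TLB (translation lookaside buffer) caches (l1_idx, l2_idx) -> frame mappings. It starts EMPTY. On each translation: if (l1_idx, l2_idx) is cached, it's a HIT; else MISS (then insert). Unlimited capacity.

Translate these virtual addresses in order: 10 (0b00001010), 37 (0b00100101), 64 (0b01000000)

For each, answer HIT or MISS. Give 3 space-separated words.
Answer: MISS MISS MISS

Derivation:
vaddr=10: (0,0) not in TLB -> MISS, insert
vaddr=37: (0,2) not in TLB -> MISS, insert
vaddr=64: (1,0) not in TLB -> MISS, insert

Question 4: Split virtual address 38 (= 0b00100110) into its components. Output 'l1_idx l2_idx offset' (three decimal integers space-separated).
vaddr = 38 = 0b00100110
  top 2 bits -> l1_idx = 0
  next 2 bits -> l2_idx = 2
  bottom 4 bits -> offset = 6

Answer: 0 2 6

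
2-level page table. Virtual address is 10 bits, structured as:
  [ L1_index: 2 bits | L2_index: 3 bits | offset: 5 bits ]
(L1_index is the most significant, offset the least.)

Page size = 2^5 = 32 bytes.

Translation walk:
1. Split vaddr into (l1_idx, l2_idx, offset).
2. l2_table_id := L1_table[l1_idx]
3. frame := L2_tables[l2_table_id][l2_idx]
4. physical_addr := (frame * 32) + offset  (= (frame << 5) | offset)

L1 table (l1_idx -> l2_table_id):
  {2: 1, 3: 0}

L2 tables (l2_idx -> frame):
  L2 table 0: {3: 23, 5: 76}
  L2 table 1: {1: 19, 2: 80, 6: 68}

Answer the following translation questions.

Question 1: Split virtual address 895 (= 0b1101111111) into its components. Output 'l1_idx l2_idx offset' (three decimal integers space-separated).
vaddr = 895 = 0b1101111111
  top 2 bits -> l1_idx = 3
  next 3 bits -> l2_idx = 3
  bottom 5 bits -> offset = 31

Answer: 3 3 31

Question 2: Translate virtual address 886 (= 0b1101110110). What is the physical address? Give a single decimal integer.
vaddr = 886 = 0b1101110110
Split: l1_idx=3, l2_idx=3, offset=22
L1[3] = 0
L2[0][3] = 23
paddr = 23 * 32 + 22 = 758

Answer: 758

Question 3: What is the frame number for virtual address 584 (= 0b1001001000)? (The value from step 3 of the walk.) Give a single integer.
vaddr = 584: l1_idx=2, l2_idx=2
L1[2] = 1; L2[1][2] = 80

Answer: 80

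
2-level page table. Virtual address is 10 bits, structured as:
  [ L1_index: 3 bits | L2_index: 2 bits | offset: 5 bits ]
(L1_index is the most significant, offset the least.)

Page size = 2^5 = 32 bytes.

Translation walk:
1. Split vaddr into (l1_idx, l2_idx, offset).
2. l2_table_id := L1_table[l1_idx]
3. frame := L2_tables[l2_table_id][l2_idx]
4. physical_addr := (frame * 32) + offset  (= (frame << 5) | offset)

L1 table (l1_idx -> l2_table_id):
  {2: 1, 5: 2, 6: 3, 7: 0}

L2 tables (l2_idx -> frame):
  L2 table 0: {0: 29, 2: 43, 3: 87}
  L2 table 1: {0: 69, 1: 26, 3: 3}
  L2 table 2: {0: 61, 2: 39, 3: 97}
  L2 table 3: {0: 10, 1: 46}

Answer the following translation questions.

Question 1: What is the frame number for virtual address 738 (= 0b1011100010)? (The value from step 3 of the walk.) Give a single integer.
Answer: 97

Derivation:
vaddr = 738: l1_idx=5, l2_idx=3
L1[5] = 2; L2[2][3] = 97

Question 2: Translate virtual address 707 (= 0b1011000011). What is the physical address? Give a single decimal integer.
Answer: 1251

Derivation:
vaddr = 707 = 0b1011000011
Split: l1_idx=5, l2_idx=2, offset=3
L1[5] = 2
L2[2][2] = 39
paddr = 39 * 32 + 3 = 1251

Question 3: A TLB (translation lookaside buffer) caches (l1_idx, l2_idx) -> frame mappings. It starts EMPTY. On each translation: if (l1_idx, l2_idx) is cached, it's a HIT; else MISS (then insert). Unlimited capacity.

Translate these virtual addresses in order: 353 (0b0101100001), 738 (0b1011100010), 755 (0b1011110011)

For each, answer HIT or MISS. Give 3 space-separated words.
vaddr=353: (2,3) not in TLB -> MISS, insert
vaddr=738: (5,3) not in TLB -> MISS, insert
vaddr=755: (5,3) in TLB -> HIT

Answer: MISS MISS HIT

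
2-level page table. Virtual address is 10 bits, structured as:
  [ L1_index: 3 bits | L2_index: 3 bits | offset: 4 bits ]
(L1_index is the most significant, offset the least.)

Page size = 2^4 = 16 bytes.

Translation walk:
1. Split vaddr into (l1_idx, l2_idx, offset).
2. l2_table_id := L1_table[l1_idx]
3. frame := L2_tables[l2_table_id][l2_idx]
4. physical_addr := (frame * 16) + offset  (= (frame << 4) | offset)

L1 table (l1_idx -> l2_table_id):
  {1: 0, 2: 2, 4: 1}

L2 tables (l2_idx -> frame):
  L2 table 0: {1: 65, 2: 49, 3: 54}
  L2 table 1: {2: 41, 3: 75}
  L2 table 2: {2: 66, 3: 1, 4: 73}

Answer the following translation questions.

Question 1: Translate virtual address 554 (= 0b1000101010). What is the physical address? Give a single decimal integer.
vaddr = 554 = 0b1000101010
Split: l1_idx=4, l2_idx=2, offset=10
L1[4] = 1
L2[1][2] = 41
paddr = 41 * 16 + 10 = 666

Answer: 666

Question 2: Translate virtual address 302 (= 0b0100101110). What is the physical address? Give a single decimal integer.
vaddr = 302 = 0b0100101110
Split: l1_idx=2, l2_idx=2, offset=14
L1[2] = 2
L2[2][2] = 66
paddr = 66 * 16 + 14 = 1070

Answer: 1070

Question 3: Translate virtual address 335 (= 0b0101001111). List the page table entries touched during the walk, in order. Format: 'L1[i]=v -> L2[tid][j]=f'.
vaddr = 335 = 0b0101001111
Split: l1_idx=2, l2_idx=4, offset=15

Answer: L1[2]=2 -> L2[2][4]=73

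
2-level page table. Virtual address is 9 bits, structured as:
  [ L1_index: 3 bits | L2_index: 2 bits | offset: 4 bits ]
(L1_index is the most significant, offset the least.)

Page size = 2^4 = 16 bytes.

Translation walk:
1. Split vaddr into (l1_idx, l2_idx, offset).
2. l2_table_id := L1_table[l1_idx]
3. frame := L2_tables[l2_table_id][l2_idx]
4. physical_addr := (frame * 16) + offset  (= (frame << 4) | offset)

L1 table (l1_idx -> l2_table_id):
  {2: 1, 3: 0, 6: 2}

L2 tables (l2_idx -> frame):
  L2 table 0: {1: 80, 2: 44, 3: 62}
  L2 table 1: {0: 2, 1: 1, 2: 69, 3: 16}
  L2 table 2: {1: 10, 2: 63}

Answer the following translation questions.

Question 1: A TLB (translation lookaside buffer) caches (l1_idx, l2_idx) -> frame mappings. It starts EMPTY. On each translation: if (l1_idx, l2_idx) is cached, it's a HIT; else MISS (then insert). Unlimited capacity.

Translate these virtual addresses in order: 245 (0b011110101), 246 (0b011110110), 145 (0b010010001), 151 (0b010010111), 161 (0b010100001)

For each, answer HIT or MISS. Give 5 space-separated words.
vaddr=245: (3,3) not in TLB -> MISS, insert
vaddr=246: (3,3) in TLB -> HIT
vaddr=145: (2,1) not in TLB -> MISS, insert
vaddr=151: (2,1) in TLB -> HIT
vaddr=161: (2,2) not in TLB -> MISS, insert

Answer: MISS HIT MISS HIT MISS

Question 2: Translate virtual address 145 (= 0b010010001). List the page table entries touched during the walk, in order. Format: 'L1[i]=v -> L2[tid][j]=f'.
Answer: L1[2]=1 -> L2[1][1]=1

Derivation:
vaddr = 145 = 0b010010001
Split: l1_idx=2, l2_idx=1, offset=1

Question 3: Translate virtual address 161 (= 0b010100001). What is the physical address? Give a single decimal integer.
vaddr = 161 = 0b010100001
Split: l1_idx=2, l2_idx=2, offset=1
L1[2] = 1
L2[1][2] = 69
paddr = 69 * 16 + 1 = 1105

Answer: 1105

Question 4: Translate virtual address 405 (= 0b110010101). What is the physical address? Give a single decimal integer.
Answer: 165

Derivation:
vaddr = 405 = 0b110010101
Split: l1_idx=6, l2_idx=1, offset=5
L1[6] = 2
L2[2][1] = 10
paddr = 10 * 16 + 5 = 165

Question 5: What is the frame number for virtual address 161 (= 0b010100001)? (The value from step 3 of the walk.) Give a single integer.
vaddr = 161: l1_idx=2, l2_idx=2
L1[2] = 1; L2[1][2] = 69

Answer: 69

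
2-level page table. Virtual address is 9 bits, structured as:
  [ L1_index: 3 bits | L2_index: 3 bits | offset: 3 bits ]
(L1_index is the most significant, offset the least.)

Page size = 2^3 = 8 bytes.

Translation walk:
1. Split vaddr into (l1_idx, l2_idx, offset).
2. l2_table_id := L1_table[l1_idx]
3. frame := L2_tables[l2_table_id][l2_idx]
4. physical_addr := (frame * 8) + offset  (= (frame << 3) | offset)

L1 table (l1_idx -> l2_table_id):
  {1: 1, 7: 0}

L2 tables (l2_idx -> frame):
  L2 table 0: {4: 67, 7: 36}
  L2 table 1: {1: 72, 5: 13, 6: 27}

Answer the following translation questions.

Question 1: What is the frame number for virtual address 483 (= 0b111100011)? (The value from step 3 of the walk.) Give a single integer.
vaddr = 483: l1_idx=7, l2_idx=4
L1[7] = 0; L2[0][4] = 67

Answer: 67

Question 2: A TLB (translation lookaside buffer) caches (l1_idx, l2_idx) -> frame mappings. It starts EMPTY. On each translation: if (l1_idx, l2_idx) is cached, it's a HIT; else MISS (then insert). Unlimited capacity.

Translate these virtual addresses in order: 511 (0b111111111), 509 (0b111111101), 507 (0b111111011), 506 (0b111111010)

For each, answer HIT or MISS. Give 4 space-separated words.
vaddr=511: (7,7) not in TLB -> MISS, insert
vaddr=509: (7,7) in TLB -> HIT
vaddr=507: (7,7) in TLB -> HIT
vaddr=506: (7,7) in TLB -> HIT

Answer: MISS HIT HIT HIT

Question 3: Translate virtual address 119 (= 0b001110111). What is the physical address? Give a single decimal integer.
vaddr = 119 = 0b001110111
Split: l1_idx=1, l2_idx=6, offset=7
L1[1] = 1
L2[1][6] = 27
paddr = 27 * 8 + 7 = 223

Answer: 223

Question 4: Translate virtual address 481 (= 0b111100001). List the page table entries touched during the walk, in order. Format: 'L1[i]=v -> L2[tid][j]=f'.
vaddr = 481 = 0b111100001
Split: l1_idx=7, l2_idx=4, offset=1

Answer: L1[7]=0 -> L2[0][4]=67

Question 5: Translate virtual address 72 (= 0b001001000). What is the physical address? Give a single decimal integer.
vaddr = 72 = 0b001001000
Split: l1_idx=1, l2_idx=1, offset=0
L1[1] = 1
L2[1][1] = 72
paddr = 72 * 8 + 0 = 576

Answer: 576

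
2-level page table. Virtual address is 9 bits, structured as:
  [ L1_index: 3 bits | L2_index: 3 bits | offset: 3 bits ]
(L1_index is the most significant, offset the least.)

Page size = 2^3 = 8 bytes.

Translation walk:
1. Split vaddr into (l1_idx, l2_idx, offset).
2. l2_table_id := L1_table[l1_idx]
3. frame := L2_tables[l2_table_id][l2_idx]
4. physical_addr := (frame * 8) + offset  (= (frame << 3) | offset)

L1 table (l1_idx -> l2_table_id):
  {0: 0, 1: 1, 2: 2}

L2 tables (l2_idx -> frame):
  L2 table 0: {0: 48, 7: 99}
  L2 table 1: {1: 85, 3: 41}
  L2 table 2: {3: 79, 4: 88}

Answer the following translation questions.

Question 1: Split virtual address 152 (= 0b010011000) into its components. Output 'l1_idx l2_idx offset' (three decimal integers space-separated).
Answer: 2 3 0

Derivation:
vaddr = 152 = 0b010011000
  top 3 bits -> l1_idx = 2
  next 3 bits -> l2_idx = 3
  bottom 3 bits -> offset = 0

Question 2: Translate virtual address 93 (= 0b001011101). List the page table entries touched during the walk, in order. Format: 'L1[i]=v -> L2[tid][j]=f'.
vaddr = 93 = 0b001011101
Split: l1_idx=1, l2_idx=3, offset=5

Answer: L1[1]=1 -> L2[1][3]=41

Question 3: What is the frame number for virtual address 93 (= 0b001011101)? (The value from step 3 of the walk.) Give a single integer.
vaddr = 93: l1_idx=1, l2_idx=3
L1[1] = 1; L2[1][3] = 41

Answer: 41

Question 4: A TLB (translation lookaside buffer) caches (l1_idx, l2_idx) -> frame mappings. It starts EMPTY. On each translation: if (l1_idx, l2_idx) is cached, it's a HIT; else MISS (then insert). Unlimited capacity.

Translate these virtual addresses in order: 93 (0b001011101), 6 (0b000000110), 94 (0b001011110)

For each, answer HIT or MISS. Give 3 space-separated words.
Answer: MISS MISS HIT

Derivation:
vaddr=93: (1,3) not in TLB -> MISS, insert
vaddr=6: (0,0) not in TLB -> MISS, insert
vaddr=94: (1,3) in TLB -> HIT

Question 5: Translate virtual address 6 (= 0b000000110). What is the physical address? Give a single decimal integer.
Answer: 390

Derivation:
vaddr = 6 = 0b000000110
Split: l1_idx=0, l2_idx=0, offset=6
L1[0] = 0
L2[0][0] = 48
paddr = 48 * 8 + 6 = 390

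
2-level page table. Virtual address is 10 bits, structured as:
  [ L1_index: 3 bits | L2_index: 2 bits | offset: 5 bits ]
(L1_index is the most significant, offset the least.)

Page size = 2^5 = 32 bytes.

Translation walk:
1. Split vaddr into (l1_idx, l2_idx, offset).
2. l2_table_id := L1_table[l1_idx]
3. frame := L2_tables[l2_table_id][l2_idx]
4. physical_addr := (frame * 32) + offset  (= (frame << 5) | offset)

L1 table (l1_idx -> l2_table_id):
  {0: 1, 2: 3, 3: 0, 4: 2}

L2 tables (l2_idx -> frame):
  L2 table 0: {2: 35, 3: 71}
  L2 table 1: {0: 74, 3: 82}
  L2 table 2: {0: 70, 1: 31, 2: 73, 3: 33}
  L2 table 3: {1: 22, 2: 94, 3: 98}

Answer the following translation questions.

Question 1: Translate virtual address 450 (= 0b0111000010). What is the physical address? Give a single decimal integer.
Answer: 1122

Derivation:
vaddr = 450 = 0b0111000010
Split: l1_idx=3, l2_idx=2, offset=2
L1[3] = 0
L2[0][2] = 35
paddr = 35 * 32 + 2 = 1122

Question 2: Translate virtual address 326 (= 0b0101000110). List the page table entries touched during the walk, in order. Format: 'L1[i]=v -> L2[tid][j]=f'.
Answer: L1[2]=3 -> L2[3][2]=94

Derivation:
vaddr = 326 = 0b0101000110
Split: l1_idx=2, l2_idx=2, offset=6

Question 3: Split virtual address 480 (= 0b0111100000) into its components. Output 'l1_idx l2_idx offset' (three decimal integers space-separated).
vaddr = 480 = 0b0111100000
  top 3 bits -> l1_idx = 3
  next 2 bits -> l2_idx = 3
  bottom 5 bits -> offset = 0

Answer: 3 3 0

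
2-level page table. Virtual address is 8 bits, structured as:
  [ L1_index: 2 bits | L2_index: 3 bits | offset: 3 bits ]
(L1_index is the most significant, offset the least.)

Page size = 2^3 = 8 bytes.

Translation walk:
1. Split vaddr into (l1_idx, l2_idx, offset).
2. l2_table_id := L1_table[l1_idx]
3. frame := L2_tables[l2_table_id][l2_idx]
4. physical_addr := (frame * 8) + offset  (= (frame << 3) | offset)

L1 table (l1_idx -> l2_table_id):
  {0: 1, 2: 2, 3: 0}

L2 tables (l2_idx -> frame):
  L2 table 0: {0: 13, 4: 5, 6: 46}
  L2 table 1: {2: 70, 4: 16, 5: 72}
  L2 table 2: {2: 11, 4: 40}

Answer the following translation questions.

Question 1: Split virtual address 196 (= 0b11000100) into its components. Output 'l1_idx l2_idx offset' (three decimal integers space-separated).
Answer: 3 0 4

Derivation:
vaddr = 196 = 0b11000100
  top 2 bits -> l1_idx = 3
  next 3 bits -> l2_idx = 0
  bottom 3 bits -> offset = 4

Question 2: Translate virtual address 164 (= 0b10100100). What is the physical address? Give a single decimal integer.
Answer: 324

Derivation:
vaddr = 164 = 0b10100100
Split: l1_idx=2, l2_idx=4, offset=4
L1[2] = 2
L2[2][4] = 40
paddr = 40 * 8 + 4 = 324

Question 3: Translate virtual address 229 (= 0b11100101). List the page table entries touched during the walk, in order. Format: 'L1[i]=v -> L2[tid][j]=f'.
vaddr = 229 = 0b11100101
Split: l1_idx=3, l2_idx=4, offset=5

Answer: L1[3]=0 -> L2[0][4]=5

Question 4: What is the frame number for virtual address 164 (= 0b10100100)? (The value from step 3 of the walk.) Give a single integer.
vaddr = 164: l1_idx=2, l2_idx=4
L1[2] = 2; L2[2][4] = 40

Answer: 40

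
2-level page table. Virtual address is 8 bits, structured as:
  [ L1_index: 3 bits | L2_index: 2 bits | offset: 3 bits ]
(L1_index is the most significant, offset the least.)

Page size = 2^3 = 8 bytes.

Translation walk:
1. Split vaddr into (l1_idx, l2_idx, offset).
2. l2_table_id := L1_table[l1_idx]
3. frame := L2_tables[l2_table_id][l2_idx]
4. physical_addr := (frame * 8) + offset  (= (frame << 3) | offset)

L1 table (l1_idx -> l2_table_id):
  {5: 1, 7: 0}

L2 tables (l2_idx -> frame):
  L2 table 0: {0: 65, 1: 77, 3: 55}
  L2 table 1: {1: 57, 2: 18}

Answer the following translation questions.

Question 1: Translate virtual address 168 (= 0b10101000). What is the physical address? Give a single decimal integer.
vaddr = 168 = 0b10101000
Split: l1_idx=5, l2_idx=1, offset=0
L1[5] = 1
L2[1][1] = 57
paddr = 57 * 8 + 0 = 456

Answer: 456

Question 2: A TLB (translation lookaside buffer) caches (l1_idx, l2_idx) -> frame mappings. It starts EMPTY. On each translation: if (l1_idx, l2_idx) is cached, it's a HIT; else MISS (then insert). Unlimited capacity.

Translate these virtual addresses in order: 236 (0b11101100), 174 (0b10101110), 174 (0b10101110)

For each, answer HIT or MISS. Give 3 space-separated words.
vaddr=236: (7,1) not in TLB -> MISS, insert
vaddr=174: (5,1) not in TLB -> MISS, insert
vaddr=174: (5,1) in TLB -> HIT

Answer: MISS MISS HIT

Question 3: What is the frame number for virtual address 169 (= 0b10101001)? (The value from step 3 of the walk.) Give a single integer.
Answer: 57

Derivation:
vaddr = 169: l1_idx=5, l2_idx=1
L1[5] = 1; L2[1][1] = 57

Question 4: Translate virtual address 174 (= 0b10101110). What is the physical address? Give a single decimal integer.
vaddr = 174 = 0b10101110
Split: l1_idx=5, l2_idx=1, offset=6
L1[5] = 1
L2[1][1] = 57
paddr = 57 * 8 + 6 = 462

Answer: 462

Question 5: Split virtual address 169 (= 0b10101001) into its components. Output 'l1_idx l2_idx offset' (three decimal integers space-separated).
vaddr = 169 = 0b10101001
  top 3 bits -> l1_idx = 5
  next 2 bits -> l2_idx = 1
  bottom 3 bits -> offset = 1

Answer: 5 1 1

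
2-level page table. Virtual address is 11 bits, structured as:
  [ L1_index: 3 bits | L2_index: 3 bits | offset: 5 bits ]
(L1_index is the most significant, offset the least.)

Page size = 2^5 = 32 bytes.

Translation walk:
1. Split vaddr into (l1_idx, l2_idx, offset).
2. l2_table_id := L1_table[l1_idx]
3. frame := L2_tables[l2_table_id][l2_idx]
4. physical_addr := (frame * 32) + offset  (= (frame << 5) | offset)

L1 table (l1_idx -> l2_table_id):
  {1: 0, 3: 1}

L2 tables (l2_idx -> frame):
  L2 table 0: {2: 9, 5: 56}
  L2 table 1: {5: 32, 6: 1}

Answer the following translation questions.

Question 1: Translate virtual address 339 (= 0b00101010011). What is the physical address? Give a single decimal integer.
Answer: 307

Derivation:
vaddr = 339 = 0b00101010011
Split: l1_idx=1, l2_idx=2, offset=19
L1[1] = 0
L2[0][2] = 9
paddr = 9 * 32 + 19 = 307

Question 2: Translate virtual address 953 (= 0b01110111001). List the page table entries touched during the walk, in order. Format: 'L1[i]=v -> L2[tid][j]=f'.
vaddr = 953 = 0b01110111001
Split: l1_idx=3, l2_idx=5, offset=25

Answer: L1[3]=1 -> L2[1][5]=32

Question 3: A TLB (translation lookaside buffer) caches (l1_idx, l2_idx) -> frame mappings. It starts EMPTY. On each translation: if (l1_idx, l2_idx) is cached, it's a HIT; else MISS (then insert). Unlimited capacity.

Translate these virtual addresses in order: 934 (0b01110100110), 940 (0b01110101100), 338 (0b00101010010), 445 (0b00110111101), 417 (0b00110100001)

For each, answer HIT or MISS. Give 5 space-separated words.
Answer: MISS HIT MISS MISS HIT

Derivation:
vaddr=934: (3,5) not in TLB -> MISS, insert
vaddr=940: (3,5) in TLB -> HIT
vaddr=338: (1,2) not in TLB -> MISS, insert
vaddr=445: (1,5) not in TLB -> MISS, insert
vaddr=417: (1,5) in TLB -> HIT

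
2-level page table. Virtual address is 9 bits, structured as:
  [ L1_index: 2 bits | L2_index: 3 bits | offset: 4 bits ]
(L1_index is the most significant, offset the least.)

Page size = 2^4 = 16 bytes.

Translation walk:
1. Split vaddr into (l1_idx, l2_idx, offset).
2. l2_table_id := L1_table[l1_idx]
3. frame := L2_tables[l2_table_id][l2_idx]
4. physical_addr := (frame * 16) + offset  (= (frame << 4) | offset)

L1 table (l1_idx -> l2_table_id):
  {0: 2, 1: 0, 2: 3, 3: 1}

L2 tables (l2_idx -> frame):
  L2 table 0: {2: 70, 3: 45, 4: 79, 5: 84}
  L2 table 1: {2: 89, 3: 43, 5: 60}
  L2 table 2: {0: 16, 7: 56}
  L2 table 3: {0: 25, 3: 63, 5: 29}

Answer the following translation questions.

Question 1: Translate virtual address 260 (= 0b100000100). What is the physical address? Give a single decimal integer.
Answer: 404

Derivation:
vaddr = 260 = 0b100000100
Split: l1_idx=2, l2_idx=0, offset=4
L1[2] = 3
L2[3][0] = 25
paddr = 25 * 16 + 4 = 404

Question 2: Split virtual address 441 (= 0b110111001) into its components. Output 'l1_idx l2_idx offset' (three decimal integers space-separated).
Answer: 3 3 9

Derivation:
vaddr = 441 = 0b110111001
  top 2 bits -> l1_idx = 3
  next 3 bits -> l2_idx = 3
  bottom 4 bits -> offset = 9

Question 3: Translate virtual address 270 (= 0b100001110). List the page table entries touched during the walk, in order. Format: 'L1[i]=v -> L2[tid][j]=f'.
vaddr = 270 = 0b100001110
Split: l1_idx=2, l2_idx=0, offset=14

Answer: L1[2]=3 -> L2[3][0]=25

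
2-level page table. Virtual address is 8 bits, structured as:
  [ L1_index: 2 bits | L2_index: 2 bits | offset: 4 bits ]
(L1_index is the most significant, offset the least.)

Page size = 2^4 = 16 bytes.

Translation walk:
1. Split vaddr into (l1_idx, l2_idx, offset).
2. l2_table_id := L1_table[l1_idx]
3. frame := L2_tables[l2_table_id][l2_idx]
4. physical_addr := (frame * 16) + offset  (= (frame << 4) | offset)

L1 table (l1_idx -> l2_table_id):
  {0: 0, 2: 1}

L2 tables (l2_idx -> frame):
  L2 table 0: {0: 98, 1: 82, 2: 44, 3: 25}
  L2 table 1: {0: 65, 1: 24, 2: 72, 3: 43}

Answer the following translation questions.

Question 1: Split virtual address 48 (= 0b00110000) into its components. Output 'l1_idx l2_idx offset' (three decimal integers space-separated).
Answer: 0 3 0

Derivation:
vaddr = 48 = 0b00110000
  top 2 bits -> l1_idx = 0
  next 2 bits -> l2_idx = 3
  bottom 4 bits -> offset = 0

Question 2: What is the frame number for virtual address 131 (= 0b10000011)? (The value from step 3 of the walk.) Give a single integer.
Answer: 65

Derivation:
vaddr = 131: l1_idx=2, l2_idx=0
L1[2] = 1; L2[1][0] = 65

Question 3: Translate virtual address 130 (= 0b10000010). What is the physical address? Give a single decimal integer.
vaddr = 130 = 0b10000010
Split: l1_idx=2, l2_idx=0, offset=2
L1[2] = 1
L2[1][0] = 65
paddr = 65 * 16 + 2 = 1042

Answer: 1042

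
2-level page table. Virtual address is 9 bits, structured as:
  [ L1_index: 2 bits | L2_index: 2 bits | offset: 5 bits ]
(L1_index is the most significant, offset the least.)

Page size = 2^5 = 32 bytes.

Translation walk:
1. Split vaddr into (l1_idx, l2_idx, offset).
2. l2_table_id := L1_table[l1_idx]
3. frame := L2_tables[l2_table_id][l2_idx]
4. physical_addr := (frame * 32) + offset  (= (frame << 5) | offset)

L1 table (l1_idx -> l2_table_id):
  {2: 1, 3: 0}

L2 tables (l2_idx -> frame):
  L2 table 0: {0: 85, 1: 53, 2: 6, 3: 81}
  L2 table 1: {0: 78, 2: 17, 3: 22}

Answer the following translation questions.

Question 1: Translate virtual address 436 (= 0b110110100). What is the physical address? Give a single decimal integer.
vaddr = 436 = 0b110110100
Split: l1_idx=3, l2_idx=1, offset=20
L1[3] = 0
L2[0][1] = 53
paddr = 53 * 32 + 20 = 1716

Answer: 1716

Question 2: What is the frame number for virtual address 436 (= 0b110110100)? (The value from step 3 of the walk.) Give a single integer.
Answer: 53

Derivation:
vaddr = 436: l1_idx=3, l2_idx=1
L1[3] = 0; L2[0][1] = 53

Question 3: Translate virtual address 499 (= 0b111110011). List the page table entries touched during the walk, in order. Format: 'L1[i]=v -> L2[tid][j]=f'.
Answer: L1[3]=0 -> L2[0][3]=81

Derivation:
vaddr = 499 = 0b111110011
Split: l1_idx=3, l2_idx=3, offset=19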